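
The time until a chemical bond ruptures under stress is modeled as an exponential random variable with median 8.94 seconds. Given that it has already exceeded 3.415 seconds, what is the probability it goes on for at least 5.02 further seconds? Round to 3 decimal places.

For an exponential, median = ln(2)/λ, so λ = ln 2 / 8.94 = 0.0775332 per second.
P(X > s+t | X > s) = e^(−λ(s+t))/e^(−λs) = e^(−λt), independent of s = 3.415.
P(X > 5.02) = e^(−0.38922) ≈ 0.678.

0.678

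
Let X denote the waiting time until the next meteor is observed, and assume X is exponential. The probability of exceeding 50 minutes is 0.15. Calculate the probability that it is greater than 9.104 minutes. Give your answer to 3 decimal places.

0.708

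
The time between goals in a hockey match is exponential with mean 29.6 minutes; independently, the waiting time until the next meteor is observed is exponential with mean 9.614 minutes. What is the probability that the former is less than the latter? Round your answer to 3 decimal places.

0.245

λ_1 = 1/29.6 = 0.0337838, λ_2 = 1/9.614 = 0.104015.
For independent exponentials, P(the former < the latter) = λ_1/(λ_1+λ_2) = 0.0337838/0.137799 ≈ 0.245.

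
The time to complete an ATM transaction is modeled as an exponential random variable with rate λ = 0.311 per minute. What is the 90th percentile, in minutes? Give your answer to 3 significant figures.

Set 1 − e^(−λt) = 0.9, so t = −ln(0.1)/λ = 2.3026/0.311 ≈ 7.40381 minutes.

7.40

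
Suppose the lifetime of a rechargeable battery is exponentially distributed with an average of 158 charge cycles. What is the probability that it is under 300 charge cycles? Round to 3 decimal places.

The rate is λ = 1/158 = 0.00632911 per charge cycle.
P(X ≤ 300) = 1 − e^(−λ·300) = 1 − e^(−1.8987) ≈ 0.850.

0.850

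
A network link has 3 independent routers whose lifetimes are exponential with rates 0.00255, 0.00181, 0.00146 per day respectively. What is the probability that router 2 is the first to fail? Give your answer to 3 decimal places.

The time to first failure is exponential with rate Σλ = 0.00255 + 0.00181 + 0.00146 = 0.00582.
P(router 2 first) = λ_2/Σλ = 0.00181/0.00582 ≈ 0.311.

0.311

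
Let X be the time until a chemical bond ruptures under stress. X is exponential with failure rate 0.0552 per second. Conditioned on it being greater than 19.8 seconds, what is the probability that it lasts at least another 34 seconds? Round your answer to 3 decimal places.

0.153

By the memoryless property, P(X > 19.8+34 | X > 19.8) = P(X > 34).
P(X > 34) = e^(−1.8768) ≈ 0.153.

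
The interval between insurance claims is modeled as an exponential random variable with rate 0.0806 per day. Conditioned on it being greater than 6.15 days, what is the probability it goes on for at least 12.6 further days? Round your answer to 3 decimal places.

0.362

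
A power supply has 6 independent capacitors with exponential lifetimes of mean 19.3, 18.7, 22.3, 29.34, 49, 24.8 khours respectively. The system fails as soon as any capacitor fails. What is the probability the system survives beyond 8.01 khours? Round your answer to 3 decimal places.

0.141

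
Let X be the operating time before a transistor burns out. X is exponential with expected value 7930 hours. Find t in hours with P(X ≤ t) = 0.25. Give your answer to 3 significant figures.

2280

The rate is λ = 1/7930 = 0.000126103 per hour.
Set 1 − e^(−λt) = 0.25, so t = −ln(0.75)/λ = 0.28768/0.000126103 ≈ 2281.32 hours.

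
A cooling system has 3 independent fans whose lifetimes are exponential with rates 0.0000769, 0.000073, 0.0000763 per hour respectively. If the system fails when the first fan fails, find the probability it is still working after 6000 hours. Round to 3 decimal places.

The time to first failure is exponential with rate Σλ = 0.0000769 + 0.000073 + 0.0000763 = 0.0002262.
P(min > 6000) = e^(−0.0002262·6000) = e^(−1.3572) ≈ 0.257.

0.257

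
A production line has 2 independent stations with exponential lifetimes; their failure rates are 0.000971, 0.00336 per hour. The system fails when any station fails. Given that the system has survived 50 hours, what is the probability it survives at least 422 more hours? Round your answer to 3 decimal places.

0.161

Time to first failure ~ Exp(Σλ) with Σλ = 0.004331.
By memorylessness, P(T > 50+422 | T > 50) = P(T > 422) = e^(−0.004331·422) ≈ 0.161.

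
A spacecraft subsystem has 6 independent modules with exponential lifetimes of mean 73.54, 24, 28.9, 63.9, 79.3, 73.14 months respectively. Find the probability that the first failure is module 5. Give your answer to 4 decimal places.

Rates: λ_i = 1/mean_i → 0.013598, 0.0416667, 0.0346021, 0.0156495, 0.0126103, 0.0136724; Σλ = 0.131799.
P(module 5 first) = λ_5/Σλ = 0.0126103/0.131799 ≈ 0.0957.

0.0957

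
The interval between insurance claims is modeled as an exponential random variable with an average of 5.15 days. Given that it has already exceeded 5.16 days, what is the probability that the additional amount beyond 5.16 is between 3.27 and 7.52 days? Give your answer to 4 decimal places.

The rate is λ = 1/5.15 = 0.194175 per day.
Memoryless: the residual past 5.16 is again Exp(λ).
P(3.27 < residual < 7.52) = e^(−λ·3.27) − e^(−λ·7.52) = 0.52996 − 0.23219 ≈ 0.2978.

0.2978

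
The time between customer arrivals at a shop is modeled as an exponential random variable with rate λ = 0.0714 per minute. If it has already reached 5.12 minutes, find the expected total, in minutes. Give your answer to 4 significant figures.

By memorylessness, E[X | X > 5.12] = 5.12 + 1/λ = 5.12 + 14.0056 = 19.1256 minutes.

19.13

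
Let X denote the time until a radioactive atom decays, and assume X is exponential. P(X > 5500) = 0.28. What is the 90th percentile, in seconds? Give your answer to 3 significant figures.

9950

e^(−λ·5500) = 0.28 ⇒ λ = −ln(0.28)/5500 = 0.000231448.
90th percentile: 1 − e^(−λt) = 0.9, t = −ln(0.1)/λ = 9948.59 seconds.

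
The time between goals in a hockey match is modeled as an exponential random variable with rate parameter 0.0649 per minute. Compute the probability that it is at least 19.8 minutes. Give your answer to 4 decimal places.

0.2766

P(X > 19.8) = e^(−λ·19.8) = e^(−1.285) ≈ 0.2766.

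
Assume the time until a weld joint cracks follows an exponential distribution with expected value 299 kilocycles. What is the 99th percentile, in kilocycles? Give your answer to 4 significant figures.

1377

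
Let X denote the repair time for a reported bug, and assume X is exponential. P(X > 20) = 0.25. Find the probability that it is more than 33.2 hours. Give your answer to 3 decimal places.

e^(−λ·20) = 0.25 ⇒ λ = −ln(0.25)/20 = 0.0693147.
P(X > 33.2) = e^(−0.0693147·33.2) = e^(−2.3012) ≈ 0.100.

0.100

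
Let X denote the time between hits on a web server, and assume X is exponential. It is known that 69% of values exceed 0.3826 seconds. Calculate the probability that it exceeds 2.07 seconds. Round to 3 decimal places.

e^(−λ·0.3826) = 0.69 ⇒ λ = −ln(0.69)/0.3826 = 0.969848.
P(X > 2.07) = e^(−0.969848·2.07) = e^(−2.0076) ≈ 0.134.

0.134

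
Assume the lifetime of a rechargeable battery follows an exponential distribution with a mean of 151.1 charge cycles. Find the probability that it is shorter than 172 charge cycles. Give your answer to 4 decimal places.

0.6796

The rate is λ = 1/151.1 = 0.00661813 per charge cycle.
P(X ≤ 172) = 1 − e^(−λ·172) = 1 − e^(−1.1383) ≈ 0.6796.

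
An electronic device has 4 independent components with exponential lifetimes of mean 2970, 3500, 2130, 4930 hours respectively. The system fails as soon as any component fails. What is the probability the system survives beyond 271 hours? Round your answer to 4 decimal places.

The first failure time is exponential with rate Σλ_i = 1/2970 + 1/3500 + 1/2130 + 1/4930 = 0.00129474 per hour.
P(min > 271) = e^(−0.00129474·271) = e^(−0.35087) ≈ 0.7041.

0.7041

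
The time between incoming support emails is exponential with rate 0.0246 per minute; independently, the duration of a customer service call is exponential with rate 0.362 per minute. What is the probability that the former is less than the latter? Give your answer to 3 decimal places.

λ_1 = 0.0246, λ_2 = 0.362.
For independent exponentials, P(the former < the latter) = λ_1/(λ_1+λ_2) = 0.0246/0.3866 ≈ 0.064.

0.064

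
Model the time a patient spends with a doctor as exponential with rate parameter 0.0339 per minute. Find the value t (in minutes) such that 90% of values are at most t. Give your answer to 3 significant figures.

Set 1 − e^(−λt) = 0.9, so t = −ln(0.1)/λ = 2.3026/0.0339 ≈ 67.9229 minutes.

67.9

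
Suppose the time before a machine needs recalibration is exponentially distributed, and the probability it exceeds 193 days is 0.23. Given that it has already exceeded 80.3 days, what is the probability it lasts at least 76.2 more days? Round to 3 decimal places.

From e^(−λ·193) = 0.23, λ = −ln(0.23)/193 = 0.0076149.
Memoryless: P(X > 80.3+76.2 | X > 80.3) = P(X > 76.2) = e^(−0.0076149·76.2) ≈ 0.560.

0.560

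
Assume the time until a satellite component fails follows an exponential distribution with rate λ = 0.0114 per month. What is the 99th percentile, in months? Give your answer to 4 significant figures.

Set 1 − e^(−λt) = 0.99, so t = −ln(0.01)/λ = 4.6052/0.0114 ≈ 403.962 months.

404.0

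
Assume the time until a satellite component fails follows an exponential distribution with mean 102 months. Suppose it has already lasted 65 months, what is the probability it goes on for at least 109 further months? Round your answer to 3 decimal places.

The rate is λ = 1/102 = 0.00980392 per month.
P(X > s+t | X > s) = e^(−λ(s+t))/e^(−λs) = e^(−λt), independent of s = 65.
P(X > 109) = e^(−1.0686) ≈ 0.343.

0.343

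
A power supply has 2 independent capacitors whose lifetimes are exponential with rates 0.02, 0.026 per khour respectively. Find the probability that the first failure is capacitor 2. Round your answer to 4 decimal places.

0.5652

The time to first failure is exponential with rate Σλ = 0.02 + 0.026 = 0.046.
P(capacitor 2 first) = λ_2/Σλ = 0.026/0.046 ≈ 0.5652.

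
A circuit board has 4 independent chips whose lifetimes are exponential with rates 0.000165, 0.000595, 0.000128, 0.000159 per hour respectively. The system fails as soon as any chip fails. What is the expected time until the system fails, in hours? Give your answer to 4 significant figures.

The time to first failure is exponential with rate Σλ = 0.000165 + 0.000595 + 0.000128 + 0.000159 = 0.001047.
E[min] = 1/Σλ = 1/0.001047 = 955.11 hours.

955.1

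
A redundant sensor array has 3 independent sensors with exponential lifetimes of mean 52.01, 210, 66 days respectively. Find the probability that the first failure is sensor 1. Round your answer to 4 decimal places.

Rates: λ_i = 1/mean_i → 0.0192271, 0.0047619, 0.0151515; Σλ = 0.0391405.
P(sensor 1 first) = λ_1/Σλ = 0.0192271/0.0391405 ≈ 0.4912.

0.4912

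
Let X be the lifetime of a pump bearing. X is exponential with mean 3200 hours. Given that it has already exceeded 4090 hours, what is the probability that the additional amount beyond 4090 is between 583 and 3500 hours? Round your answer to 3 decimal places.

The rate is λ = 1/3200 = 0.0003125 per hour.
Memoryless: the residual past 4090 is again Exp(λ).
P(583 < residual < 3500) = e^(−λ·583) − e^(−λ·3500) = 0.83345 − 0.33496 ≈ 0.498.

0.498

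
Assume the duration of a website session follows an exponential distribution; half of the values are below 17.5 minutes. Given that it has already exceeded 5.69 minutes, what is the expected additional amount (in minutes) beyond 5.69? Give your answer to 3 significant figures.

25.2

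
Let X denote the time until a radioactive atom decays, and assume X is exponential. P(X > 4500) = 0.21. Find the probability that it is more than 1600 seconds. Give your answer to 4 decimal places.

0.5741

e^(−λ·4500) = 0.21 ⇒ λ = −ln(0.21)/4500 = 0.000346811.
P(X > 1600) = e^(−0.000346811·1600) = e^(−0.5549) ≈ 0.5741.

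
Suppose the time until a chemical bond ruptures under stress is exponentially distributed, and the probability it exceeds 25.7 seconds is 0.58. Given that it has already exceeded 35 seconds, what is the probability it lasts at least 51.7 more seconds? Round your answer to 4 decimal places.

0.3343

From e^(−λ·25.7) = 0.58, λ = −ln(0.58)/25.7 = 0.0211956.
Memoryless: P(X > 35+51.7 | X > 35) = P(X > 51.7) = e^(−0.0211956·51.7) ≈ 0.3343.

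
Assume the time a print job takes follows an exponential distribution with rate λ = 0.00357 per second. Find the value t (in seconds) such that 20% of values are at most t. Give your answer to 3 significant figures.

Set 1 − e^(−λt) = 0.2, so t = −ln(0.8)/λ = 0.22314/0.00357 ≈ 62.5052 seconds.

62.5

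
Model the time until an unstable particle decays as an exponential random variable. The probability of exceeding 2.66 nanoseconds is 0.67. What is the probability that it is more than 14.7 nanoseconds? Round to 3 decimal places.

e^(−λ·2.66) = 0.67 ⇒ λ = −ln(0.67)/2.66 = 0.150555.
P(X > 14.7) = e^(−0.150555·14.7) = e^(−2.2132) ≈ 0.109.

0.109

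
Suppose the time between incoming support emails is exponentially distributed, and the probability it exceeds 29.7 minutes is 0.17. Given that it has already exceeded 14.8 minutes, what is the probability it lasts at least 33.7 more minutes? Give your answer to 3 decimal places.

0.134

From e^(−λ·29.7) = 0.17, λ = −ln(0.17)/29.7 = 0.0596618.
Memoryless: P(X > 14.8+33.7 | X > 14.8) = P(X > 33.7) = e^(−0.0596618·33.7) ≈ 0.134.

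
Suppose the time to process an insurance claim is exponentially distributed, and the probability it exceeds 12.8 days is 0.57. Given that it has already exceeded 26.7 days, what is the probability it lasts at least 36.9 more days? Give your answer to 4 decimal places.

0.1978

From e^(−λ·12.8) = 0.57, λ = −ln(0.57)/12.8 = 0.0439155.
Memoryless: P(X > 26.7+36.9 | X > 26.7) = P(X > 36.9) = e^(−0.0439155·36.9) ≈ 0.1978.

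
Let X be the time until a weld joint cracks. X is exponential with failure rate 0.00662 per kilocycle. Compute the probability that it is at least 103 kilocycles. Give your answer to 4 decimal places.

0.5057

P(X > 103) = e^(−λ·103) = e^(−0.68186) ≈ 0.5057.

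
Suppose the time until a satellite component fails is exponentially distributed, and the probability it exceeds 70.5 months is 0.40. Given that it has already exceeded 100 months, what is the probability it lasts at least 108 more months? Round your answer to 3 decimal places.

From e^(−λ·70.5) = 0.40, λ = −ln(0.40)/70.5 = 0.012997.
Memoryless: P(X > 100+108 | X > 100) = P(X > 108) = e^(−0.012997·108) ≈ 0.246.

0.246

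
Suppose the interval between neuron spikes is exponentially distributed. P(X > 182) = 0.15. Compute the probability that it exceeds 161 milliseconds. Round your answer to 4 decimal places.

0.1867

e^(−λ·182) = 0.15 ⇒ λ = −ln(0.15)/182 = 0.0104237.
P(X > 161) = e^(−0.0104237·161) = e^(−1.6782) ≈ 0.1867.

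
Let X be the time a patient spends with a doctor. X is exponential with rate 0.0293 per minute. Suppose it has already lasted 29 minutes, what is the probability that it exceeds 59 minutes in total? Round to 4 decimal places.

0.4152

By the memoryless property, P(X > 29+30 | X > 29) = P(X > 30).
P(X > 30) = e^(−0.879) ≈ 0.4152.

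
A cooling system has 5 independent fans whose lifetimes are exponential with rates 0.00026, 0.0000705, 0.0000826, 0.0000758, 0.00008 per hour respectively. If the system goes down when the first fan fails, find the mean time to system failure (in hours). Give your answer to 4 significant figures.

1758

The time to first failure is exponential with rate Σλ = 0.00026 + 0.0000705 + 0.0000826 + 0.0000758 + 0.00008 = 0.0005689.
E[min] = 1/Σλ = 1/0.0005689 = 1757.78 hours.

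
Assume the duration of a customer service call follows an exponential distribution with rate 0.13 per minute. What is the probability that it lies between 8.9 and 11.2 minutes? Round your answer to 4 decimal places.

P(8.9 < X < 11.2) = e^(−λ·8.9) − e^(−λ·11.2) = 0.31443 − 0.23317 ≈ 0.0813.

0.0813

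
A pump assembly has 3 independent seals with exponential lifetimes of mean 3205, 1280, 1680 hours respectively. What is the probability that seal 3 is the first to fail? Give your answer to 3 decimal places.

Rates: λ_i = 1/mean_i → 0.000312012, 0.00078125, 0.000595238; Σλ = 0.0016885.
P(seal 3 first) = λ_3/Σλ = 0.000595238/0.0016885 ≈ 0.353.

0.353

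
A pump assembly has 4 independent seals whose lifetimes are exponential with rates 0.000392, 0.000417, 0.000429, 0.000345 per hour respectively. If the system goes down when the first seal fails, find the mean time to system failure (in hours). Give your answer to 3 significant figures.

632

The time to first failure is exponential with rate Σλ = 0.000392 + 0.000417 + 0.000429 + 0.000345 = 0.001583.
E[min] = 1/Σλ = 1/0.001583 = 631.712 hours.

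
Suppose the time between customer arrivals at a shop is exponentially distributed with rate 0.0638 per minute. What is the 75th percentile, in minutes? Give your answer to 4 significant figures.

Set 1 − e^(−λt) = 0.75, so t = −ln(0.25)/λ = 1.3863/0.0638 ≈ 21.7288 minutes.

21.73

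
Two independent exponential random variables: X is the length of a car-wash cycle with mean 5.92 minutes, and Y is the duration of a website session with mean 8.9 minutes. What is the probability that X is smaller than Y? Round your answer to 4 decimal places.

λ_1 = 1/5.92 = 0.168919, λ_2 = 1/8.9 = 0.11236.
For independent exponentials, P(X < Y) = λ_1/(λ_1+λ_2) = 0.168919/0.281278 ≈ 0.6005.

0.6005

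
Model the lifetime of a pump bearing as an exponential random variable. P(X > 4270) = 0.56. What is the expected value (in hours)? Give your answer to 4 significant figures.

7364

e^(−λ·4270) = 0.56 ⇒ λ = −ln(0.56)/4270 = 0.000135789.
Mean = 1/λ = 7364.37 hours.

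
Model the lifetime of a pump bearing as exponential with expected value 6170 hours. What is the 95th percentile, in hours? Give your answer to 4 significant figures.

18480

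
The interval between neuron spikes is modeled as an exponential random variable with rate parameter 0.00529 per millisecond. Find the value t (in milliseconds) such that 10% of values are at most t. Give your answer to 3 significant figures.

19.9

Set 1 − e^(−λt) = 0.1, so t = −ln(0.9)/λ = 0.10536/0.00529 ≈ 19.9169 milliseconds.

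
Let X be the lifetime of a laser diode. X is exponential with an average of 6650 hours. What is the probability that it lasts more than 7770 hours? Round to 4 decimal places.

The rate is λ = 1/6650 = 0.000150376 per hour.
P(X > 7770) = e^(−λ·7770) = e^(−1.1684) ≈ 0.3109.

0.3109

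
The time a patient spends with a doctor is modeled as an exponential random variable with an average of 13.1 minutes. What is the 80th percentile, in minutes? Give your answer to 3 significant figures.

21.1

The rate is λ = 1/13.1 = 0.0763359 per minute.
Set 1 − e^(−λt) = 0.8, so t = −ln(0.2)/λ = 1.6094/0.0763359 ≈ 21.0836 minutes.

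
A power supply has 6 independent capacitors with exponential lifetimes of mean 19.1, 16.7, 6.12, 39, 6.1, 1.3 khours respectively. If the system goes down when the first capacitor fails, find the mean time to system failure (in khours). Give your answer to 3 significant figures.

The first failure time is exponential with rate Σλ_i = 1/19.1 + 1/16.7 + 1/6.12 + 1/39 + 1/6.1 + 1/1.3 = 1.23444 per khour.
E[min] = 1/Σλ = 1/1.23444 = 0.810083 khours.

0.810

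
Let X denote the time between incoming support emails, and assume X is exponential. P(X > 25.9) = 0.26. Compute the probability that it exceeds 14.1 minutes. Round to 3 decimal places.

0.480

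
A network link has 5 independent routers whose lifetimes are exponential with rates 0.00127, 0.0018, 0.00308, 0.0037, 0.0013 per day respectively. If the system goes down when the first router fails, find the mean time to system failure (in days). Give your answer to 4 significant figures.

The time to first failure is exponential with rate Σλ = 0.00127 + 0.0018 + 0.00308 + 0.0037 + 0.0013 = 0.01115.
E[min] = 1/Σλ = 1/0.01115 = 89.6861 days.

89.69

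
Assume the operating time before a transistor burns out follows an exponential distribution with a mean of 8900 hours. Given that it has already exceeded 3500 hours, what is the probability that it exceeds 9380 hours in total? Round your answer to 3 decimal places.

The rate is λ = 1/8900 = 0.00011236 per hour.
P(X > s+t | X > s) = e^(−λ(s+t))/e^(−λs) = e^(−λt), independent of s = 3500.
P(X > 5880) = e^(−0.66067) ≈ 0.517.

0.517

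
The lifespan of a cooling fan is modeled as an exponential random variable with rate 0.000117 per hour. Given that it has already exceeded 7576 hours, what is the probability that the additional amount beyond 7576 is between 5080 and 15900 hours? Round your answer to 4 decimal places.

0.3963

Memoryless: the residual past 7576 is again Exp(λ).
P(5080 < residual < 15900) = e^(−λ·5080) − e^(−λ·15900) = 0.55192 − 0.15563 ≈ 0.3963.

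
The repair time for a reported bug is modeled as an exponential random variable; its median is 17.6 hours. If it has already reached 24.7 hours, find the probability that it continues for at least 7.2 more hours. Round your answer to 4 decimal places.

0.7531

For an exponential, median = ln(2)/λ, so λ = ln 2 / 17.6 = 0.0393834 per hour.
By the memoryless property, P(X > 24.7+7.2 | X > 24.7) = P(X > 7.2).
P(X > 7.2) = e^(−0.28356) ≈ 0.7531.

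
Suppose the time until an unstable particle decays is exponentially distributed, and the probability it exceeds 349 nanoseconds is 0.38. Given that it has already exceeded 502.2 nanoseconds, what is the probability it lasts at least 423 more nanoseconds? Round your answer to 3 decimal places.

0.310

From e^(−λ·349) = 0.38, λ = −ln(0.38)/349 = 0.00277245.
Memoryless: P(X > 502.2+423 | X > 502.2) = P(X > 423) = e^(−0.00277245·423) ≈ 0.310.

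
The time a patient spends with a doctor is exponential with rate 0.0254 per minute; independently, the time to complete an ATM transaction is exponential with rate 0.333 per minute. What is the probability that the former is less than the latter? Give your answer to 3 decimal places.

0.071

λ_1 = 0.0254, λ_2 = 0.333.
For independent exponentials, P(the former < the latter) = λ_1/(λ_1+λ_2) = 0.0254/0.3584 ≈ 0.071.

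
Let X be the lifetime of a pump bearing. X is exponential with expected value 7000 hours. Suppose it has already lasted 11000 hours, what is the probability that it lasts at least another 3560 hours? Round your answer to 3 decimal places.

0.601

The rate is λ = 1/7000 = 0.000142857 per hour.
By the memoryless property, P(X > 11000+3560 | X > 11000) = P(X > 3560).
P(X > 3560) = e^(−0.50857) ≈ 0.601.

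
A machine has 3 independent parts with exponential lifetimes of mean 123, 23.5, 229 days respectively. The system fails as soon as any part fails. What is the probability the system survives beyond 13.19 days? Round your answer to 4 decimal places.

0.4838

The first failure time is exponential with rate Σλ_i = 1/123 + 1/23.5 + 1/229 = 0.0550501 per day.
P(min > 13.19) = e^(−0.0550501·13.19) = e^(−0.72611) ≈ 0.4838.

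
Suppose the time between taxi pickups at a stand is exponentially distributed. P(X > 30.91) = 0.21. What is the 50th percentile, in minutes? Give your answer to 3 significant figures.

13.7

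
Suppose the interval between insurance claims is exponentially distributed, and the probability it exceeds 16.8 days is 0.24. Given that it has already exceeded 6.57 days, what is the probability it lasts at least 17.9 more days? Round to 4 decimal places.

From e^(−λ·16.8) = 0.24, λ = −ln(0.24)/16.8 = 0.0849474.
Memoryless: P(X > 6.57+17.9 | X > 6.57) = P(X > 17.9) = e^(−0.0849474·17.9) ≈ 0.2186.

0.2186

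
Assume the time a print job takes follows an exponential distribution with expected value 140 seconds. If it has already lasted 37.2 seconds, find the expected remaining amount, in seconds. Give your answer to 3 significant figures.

The rate is λ = 1/140 = 0.00714286 per second.
By memorylessness, the remaining amount past any threshold is again Exp(λ) with mean 1/λ = 140 seconds.

140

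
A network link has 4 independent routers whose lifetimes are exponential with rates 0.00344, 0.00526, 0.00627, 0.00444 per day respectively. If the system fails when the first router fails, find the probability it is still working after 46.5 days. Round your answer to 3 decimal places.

The time to first failure is exponential with rate Σλ = 0.00344 + 0.00526 + 0.00627 + 0.00444 = 0.01941.
P(min > 46.5) = e^(−0.01941·46.5) = e^(−0.90257) ≈ 0.406.

0.406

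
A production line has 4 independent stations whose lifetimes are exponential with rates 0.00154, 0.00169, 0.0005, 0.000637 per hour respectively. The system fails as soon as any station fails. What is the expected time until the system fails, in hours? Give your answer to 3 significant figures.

The time to first failure is exponential with rate Σλ = 0.00154 + 0.00169 + 0.0005 + 0.000637 = 0.004367.
E[min] = 1/Σλ = 1/0.004367 = 228.99 hours.

229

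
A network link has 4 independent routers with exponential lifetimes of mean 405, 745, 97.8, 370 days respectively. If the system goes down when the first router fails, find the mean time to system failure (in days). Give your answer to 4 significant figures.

59.74

The first failure time is exponential with rate Σλ_i = 1/405 + 1/745 + 1/97.8 + 1/370 = 0.0167391 per day.
E[min] = 1/Σλ = 1/0.0167391 = 59.7405 days.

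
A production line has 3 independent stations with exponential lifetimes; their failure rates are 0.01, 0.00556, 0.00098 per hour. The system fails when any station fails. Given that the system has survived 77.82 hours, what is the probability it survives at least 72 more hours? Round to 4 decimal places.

Time to first failure ~ Exp(Σλ) with Σλ = 0.01654.
By memorylessness, P(T > 77.82+72 | T > 77.82) = P(T > 72) = e^(−0.01654·72) ≈ 0.3040.

0.3040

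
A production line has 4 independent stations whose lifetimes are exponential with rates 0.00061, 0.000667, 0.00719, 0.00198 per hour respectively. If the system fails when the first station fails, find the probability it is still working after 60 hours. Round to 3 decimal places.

0.534

The time to first failure is exponential with rate Σλ = 0.00061 + 0.000667 + 0.00719 + 0.00198 = 0.010447.
P(min > 60) = e^(−0.010447·60) = e^(−0.62682) ≈ 0.534.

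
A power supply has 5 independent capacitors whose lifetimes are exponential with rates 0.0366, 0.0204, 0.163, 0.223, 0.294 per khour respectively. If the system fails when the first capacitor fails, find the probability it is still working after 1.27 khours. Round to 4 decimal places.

0.3922

The time to first failure is exponential with rate Σλ = 0.0366 + 0.0204 + 0.163 + 0.223 + 0.294 = 0.737.
P(min > 1.27) = e^(−0.737·1.27) = e^(−0.93599) ≈ 0.3922.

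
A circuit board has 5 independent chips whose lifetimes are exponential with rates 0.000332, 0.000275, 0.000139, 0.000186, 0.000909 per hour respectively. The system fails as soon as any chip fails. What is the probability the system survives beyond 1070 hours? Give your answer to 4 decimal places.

0.1395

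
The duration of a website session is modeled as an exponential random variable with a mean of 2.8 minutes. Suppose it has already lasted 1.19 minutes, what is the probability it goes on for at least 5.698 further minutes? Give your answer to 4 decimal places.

The rate is λ = 1/2.8 = 0.357143 per minute.
The exponential is memoryless, so the remaining time is again Exp(λ): the condition X > 1.19 is irrelevant.
P(X > 5.698) = e^(−2.035) ≈ 0.1307.

0.1307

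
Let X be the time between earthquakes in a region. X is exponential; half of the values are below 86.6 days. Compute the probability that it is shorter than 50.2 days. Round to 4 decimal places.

For an exponential, median = ln(2)/λ, so λ = ln 2 / 86.6 = 0.00800401 per day.
P(X ≤ 50.2) = 1 − e^(−λ·50.2) = 1 − e^(−0.4018) ≈ 0.3309.

0.3309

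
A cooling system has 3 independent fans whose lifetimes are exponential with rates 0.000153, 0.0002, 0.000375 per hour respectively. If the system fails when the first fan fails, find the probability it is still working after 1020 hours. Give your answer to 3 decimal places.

0.476

The time to first failure is exponential with rate Σλ = 0.000153 + 0.0002 + 0.000375 = 0.000728.
P(min > 1020) = e^(−0.000728·1020) = e^(−0.74256) ≈ 0.476.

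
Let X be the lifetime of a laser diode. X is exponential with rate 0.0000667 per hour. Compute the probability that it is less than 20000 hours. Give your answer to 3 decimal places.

0.737

P(X ≤ 20000) = 1 − e^(−λ·20000) = 1 − e^(−1.334) ≈ 0.737.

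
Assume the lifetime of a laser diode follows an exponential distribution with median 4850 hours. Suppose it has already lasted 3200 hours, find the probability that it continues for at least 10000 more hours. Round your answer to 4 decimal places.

For an exponential, median = ln(2)/λ, so λ = ln 2 / 4850 = 0.000142917 per hour.
By the memoryless property, P(X > 3200+10000 | X > 3200) = P(X > 10000).
P(X > 10000) = e^(−1.4292) ≈ 0.2395.

0.2395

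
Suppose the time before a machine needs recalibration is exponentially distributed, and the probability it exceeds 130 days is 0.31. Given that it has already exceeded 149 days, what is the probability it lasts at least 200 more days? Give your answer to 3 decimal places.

0.165

From e^(−λ·130) = 0.31, λ = −ln(0.31)/130 = 0.0090091.
Memoryless: P(X > 149+200 | X > 149) = P(X > 200) = e^(−0.0090091·200) ≈ 0.165.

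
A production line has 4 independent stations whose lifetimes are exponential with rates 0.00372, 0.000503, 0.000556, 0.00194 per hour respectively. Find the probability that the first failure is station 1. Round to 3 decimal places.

The time to first failure is exponential with rate Σλ = 0.00372 + 0.000503 + 0.000556 + 0.00194 = 0.006719.
P(station 1 first) = λ_1/Σλ = 0.00372/0.006719 ≈ 0.554.

0.554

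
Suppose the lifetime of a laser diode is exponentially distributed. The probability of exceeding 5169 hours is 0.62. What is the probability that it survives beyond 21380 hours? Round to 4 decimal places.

e^(−λ·5169) = 0.62 ⇒ λ = −ln(0.62)/5169 = 0.0000924813.
P(X > 21380) = e^(−0.0000924813·21380) = e^(−1.9773) ≈ 0.1384.

0.1384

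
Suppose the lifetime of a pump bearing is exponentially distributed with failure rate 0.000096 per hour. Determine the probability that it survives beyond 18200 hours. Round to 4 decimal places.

0.1743

P(X > 18200) = e^(−λ·18200) = e^(−1.7472) ≈ 0.1743.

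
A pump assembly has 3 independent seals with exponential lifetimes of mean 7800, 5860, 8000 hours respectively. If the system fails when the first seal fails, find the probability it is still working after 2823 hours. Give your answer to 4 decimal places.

0.3022

The first failure time is exponential with rate Σλ_i = 1/7800 + 1/5860 + 1/8000 = 0.000423854 per hour.
P(min > 2823) = e^(−0.000423854·2823) = e^(−1.1965) ≈ 0.3022.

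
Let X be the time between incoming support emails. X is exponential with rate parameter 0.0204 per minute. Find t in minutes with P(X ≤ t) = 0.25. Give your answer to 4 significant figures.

14.10

Set 1 − e^(−λt) = 0.25, so t = −ln(0.75)/λ = 0.28768/0.0204 ≈ 14.1021 minutes.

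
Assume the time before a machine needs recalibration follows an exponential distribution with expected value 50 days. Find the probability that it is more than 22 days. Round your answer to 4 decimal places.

0.6440

The rate is λ = 1/50 = 0.02 per day.
P(X > 22) = e^(−λ·22) = e^(−0.44) ≈ 0.6440.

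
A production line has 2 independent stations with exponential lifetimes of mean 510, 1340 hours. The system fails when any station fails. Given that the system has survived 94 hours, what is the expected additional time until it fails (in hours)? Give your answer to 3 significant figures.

369

First-failure rate Σλ = 1/510 + 1/1340 = 0.00270705.
By memorylessness the expected residual is 1/Σλ = 369.405 hours, regardless of the 94 already elapsed.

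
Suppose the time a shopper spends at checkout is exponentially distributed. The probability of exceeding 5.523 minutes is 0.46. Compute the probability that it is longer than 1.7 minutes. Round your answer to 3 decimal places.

0.787

e^(−λ·5.523) = 0.46 ⇒ λ = −ln(0.46)/5.523 = 0.140599.
P(X > 1.7) = e^(−0.140599·1.7) = e^(−0.23902) ≈ 0.787.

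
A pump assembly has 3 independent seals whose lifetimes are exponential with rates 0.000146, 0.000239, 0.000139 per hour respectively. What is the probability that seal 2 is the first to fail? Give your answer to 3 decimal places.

The time to first failure is exponential with rate Σλ = 0.000146 + 0.000239 + 0.000139 = 0.000524.
P(seal 2 first) = λ_2/Σλ = 0.000239/0.000524 ≈ 0.456.

0.456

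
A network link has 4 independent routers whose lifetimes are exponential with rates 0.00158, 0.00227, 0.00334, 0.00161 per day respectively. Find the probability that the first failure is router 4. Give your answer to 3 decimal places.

The time to first failure is exponential with rate Σλ = 0.00158 + 0.00227 + 0.00334 + 0.00161 = 0.0088.
P(router 4 first) = λ_4/Σλ = 0.00161/0.0088 ≈ 0.183.

0.183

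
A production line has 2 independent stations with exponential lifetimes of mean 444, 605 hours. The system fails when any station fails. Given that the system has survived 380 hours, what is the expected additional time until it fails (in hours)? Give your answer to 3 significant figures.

256

First-failure rate Σλ = 1/444 + 1/605 = 0.00390514.
By memorylessness the expected residual is 1/Σλ = 256.072 hours, regardless of the 380 already elapsed.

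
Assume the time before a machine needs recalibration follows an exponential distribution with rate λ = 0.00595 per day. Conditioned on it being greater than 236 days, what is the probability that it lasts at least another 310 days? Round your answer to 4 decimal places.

0.1581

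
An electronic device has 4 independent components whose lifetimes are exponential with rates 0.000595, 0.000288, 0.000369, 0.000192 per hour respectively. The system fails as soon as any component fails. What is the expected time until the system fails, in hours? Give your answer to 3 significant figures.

The time to first failure is exponential with rate Σλ = 0.000595 + 0.000288 + 0.000369 + 0.000192 = 0.001444.
E[min] = 1/Σλ = 1/0.001444 = 692.521 hours.

693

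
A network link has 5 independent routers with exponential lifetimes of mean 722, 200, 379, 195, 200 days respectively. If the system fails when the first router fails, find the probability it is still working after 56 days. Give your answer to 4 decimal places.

0.3422

The first failure time is exponential with rate Σλ_i = 1/722 + 1/200 + 1/379 + 1/195 + 1/200 = 0.0191518 per day.
P(min > 56) = e^(−0.0191518·56) = e^(−1.0725) ≈ 0.3422.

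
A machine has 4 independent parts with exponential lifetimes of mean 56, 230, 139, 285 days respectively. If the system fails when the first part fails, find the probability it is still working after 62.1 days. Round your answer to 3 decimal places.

0.130

The first failure time is exponential with rate Σλ_i = 1/56 + 1/230 + 1/139 + 1/285 = 0.032908 per day.
P(min > 62.1) = e^(−0.032908·62.1) = e^(−2.0436) ≈ 0.130.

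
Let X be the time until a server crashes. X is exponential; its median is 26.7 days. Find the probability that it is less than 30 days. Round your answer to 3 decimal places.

For an exponential, median = ln(2)/λ, so λ = ln 2 / 26.7 = 0.0259606 per day.
P(X ≤ 30) = 1 − e^(−λ·30) = 1 − e^(−0.77882) ≈ 0.541.

0.541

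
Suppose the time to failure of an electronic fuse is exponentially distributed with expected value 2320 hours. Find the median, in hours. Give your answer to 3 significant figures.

The rate is λ = 1/2320 = 0.000431034 per hour.
Set 1 − e^(−λt) = 0.5, so t = −ln(0.5)/λ = 0.69315/0.000431034 ≈ 1608.1 hours.

1610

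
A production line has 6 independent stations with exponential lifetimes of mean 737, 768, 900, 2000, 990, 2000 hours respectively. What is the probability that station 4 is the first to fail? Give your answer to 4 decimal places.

Rates: λ_i = 1/mean_i → 0.00135685, 0.00130208, 0.00111111, 0.0005, 0.0010101, 0.0005; Σλ = 0.00578015.
P(station 4 first) = λ_4/Σλ = 0.0005/0.00578015 ≈ 0.0865.

0.0865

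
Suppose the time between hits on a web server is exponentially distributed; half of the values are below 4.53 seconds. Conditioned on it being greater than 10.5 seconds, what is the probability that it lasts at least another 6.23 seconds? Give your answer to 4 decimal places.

0.3855

For an exponential, median = ln(2)/λ, so λ = ln 2 / 4.53 = 0.153013 per second.
P(X > s+t | X > s) = e^(−λ(s+t))/e^(−λs) = e^(−λt), independent of s = 10.5.
P(X > 6.23) = e^(−0.95327) ≈ 0.3855.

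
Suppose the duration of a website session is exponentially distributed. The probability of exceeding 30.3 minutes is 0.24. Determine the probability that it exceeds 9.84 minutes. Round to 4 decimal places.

0.6291

e^(−λ·30.3) = 0.24 ⇒ λ = −ln(0.24)/30.3 = 0.0470995.
P(X > 9.84) = e^(−0.0470995·9.84) = e^(−0.46346) ≈ 0.6291.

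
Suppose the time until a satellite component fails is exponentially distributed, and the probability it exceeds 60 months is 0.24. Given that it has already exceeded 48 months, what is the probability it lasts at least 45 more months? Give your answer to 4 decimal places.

From e^(−λ·60) = 0.24, λ = −ln(0.24)/60 = 0.0237853.
Memoryless: P(X > 48+45 | X > 48) = P(X > 45) = e^(−0.0237853·45) ≈ 0.3429.

0.3429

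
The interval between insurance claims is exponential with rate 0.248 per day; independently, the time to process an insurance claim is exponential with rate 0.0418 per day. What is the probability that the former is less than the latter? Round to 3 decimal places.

λ_1 = 0.248, λ_2 = 0.0418.
For independent exponentials, P(the former < the latter) = λ_1/(λ_1+λ_2) = 0.248/0.2898 ≈ 0.856.

0.856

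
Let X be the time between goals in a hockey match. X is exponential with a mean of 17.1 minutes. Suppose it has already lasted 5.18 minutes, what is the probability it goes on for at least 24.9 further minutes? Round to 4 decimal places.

The rate is λ = 1/17.1 = 0.0584795 per minute.
By the memoryless property, P(X > 5.18+24.9 | X > 5.18) = P(X > 24.9).
P(X > 24.9) = e^(−1.4561) ≈ 0.2331.

0.2331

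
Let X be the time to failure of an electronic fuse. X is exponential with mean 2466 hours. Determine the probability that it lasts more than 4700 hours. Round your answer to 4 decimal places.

0.1487

The rate is λ = 1/2466 = 0.000405515 per hour.
P(X > 4700) = e^(−λ·4700) = e^(−1.9059) ≈ 0.1487.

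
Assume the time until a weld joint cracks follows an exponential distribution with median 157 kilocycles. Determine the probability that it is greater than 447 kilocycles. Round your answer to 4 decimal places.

For an exponential, median = ln(2)/λ, so λ = ln 2 / 157 = 0.00441495 per kilocycle.
P(X > 447) = e^(−λ·447) = e^(−1.9735) ≈ 0.1390.

0.1390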